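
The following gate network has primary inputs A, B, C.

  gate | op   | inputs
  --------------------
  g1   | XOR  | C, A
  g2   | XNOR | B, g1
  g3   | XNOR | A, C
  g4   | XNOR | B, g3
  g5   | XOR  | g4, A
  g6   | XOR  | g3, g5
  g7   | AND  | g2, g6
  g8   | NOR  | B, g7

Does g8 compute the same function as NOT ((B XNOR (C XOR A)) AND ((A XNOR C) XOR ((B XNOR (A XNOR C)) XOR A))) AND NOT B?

g1 = C XOR A
g2 = B XNOR g1 = B XNOR (C XOR A)
g3 = A XNOR C
g4 = B XNOR g3 = B XNOR (A XNOR C)
g5 = g4 XOR A = (B XNOR (A XNOR C)) XOR A
g6 = g3 XOR g5 = (A XNOR C) XOR ((B XNOR (A XNOR C)) XOR A)
g7 = g2 AND g6 = (B XNOR (C XOR A)) AND ((A XNOR C) XOR ((B XNOR (A XNOR C)) XOR A))
g8 = B NOR g7 = B NOR ((B XNOR (C XOR A)) AND ((A XNOR C) XOR ((B XNOR (A XNOR C)) XOR A)))
At A=0, B=0, C=0: circuit gives 0, formula gives 0.
At A=0, B=0, C=1: circuit gives 1, formula gives 1.
Agrees on all 8 inputs.

Yes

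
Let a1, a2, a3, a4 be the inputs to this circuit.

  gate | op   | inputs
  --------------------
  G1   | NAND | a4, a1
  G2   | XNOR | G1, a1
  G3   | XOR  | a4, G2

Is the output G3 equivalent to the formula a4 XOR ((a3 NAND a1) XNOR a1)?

G1 = a4 NAND a1
G2 = G1 XNOR a1 = (a4 NAND a1) XNOR a1
G3 = a4 XOR G2 = a4 XOR ((a4 NAND a1) XNOR a1)
At a1=1, a2=0, a3=0, a4=1: circuit gives 1, formula gives 0.

No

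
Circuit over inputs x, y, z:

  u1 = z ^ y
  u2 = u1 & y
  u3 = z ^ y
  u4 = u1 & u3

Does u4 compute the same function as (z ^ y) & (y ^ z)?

u1 = z ^ y
u3 = z ^ y
u4 = u1 & u3 = (z ^ y) & (z ^ y)
At x=0, y=0, z=0: circuit gives 0, formula gives 0.
At x=0, y=0, z=1: circuit gives 1, formula gives 1.
Agrees on all 8 inputs.

Yes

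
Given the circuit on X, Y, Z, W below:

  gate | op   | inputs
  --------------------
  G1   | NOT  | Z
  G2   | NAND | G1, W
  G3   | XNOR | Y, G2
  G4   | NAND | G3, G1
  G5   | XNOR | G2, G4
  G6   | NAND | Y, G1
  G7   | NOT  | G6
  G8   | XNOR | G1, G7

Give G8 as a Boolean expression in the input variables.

NOT Z XNOR NOT (Y NAND NOT Z)

G1 = NOT Z
G6 = Y NAND G1 = Y NAND NOT Z
G7 = NOT G6 = NOT (Y NAND NOT Z)
G8 = G1 XNOR G7 = NOT Z XNOR NOT (Y NAND NOT Z)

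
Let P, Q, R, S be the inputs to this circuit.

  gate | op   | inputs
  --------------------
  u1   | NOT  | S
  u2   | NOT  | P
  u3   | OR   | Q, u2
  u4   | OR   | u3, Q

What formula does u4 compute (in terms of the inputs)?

u2 = NOT P
u3 = Q OR u2 = Q OR NOT P
u4 = u3 OR Q = (Q OR NOT P) OR Q

(Q OR NOT P) OR Q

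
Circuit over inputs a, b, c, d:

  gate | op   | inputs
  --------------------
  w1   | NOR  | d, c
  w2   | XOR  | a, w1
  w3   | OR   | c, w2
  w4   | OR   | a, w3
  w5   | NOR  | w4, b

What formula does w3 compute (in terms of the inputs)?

w1 = d NOR c
w2 = a XOR w1 = a XOR (d NOR c)
w3 = c OR w2 = c OR (a XOR (d NOR c))

c OR (a XOR (d NOR c))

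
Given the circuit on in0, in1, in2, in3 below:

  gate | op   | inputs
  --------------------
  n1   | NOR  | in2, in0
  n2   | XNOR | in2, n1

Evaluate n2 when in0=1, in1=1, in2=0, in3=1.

n1 = 0 NOR 1 = 0
n2 = 0 XNOR 0 = 1

1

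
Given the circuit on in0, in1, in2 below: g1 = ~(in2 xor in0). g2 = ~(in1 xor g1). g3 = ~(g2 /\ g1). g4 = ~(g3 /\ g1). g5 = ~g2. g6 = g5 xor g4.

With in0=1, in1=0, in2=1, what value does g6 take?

g1 = ~(1 xor 1) = 1
g2 = ~(0 xor 1) = 0
g3 = ~(0 /\ 1) = 1
g4 = ~(1 /\ 1) = 0
g5 = ~0 = 1
g6 = 1 xor 0 = 1

1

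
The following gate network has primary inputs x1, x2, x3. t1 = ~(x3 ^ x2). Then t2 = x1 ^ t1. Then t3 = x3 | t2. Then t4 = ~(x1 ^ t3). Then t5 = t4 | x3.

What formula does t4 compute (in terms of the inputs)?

t1 = ~(x3 ^ x2)
t2 = x1 ^ t1 = x1 ^ (~(x3 ^ x2))
t3 = x3 | t2 = x3 | (x1 ^ (~(x3 ^ x2)))
t4 = ~(x1 ^ t3) = ~(x1 ^ (x3 | (x1 ^ (~(x3 ^ x2)))))

~(x1 ^ (x3 | (x1 ^ (~(x3 ^ x2)))))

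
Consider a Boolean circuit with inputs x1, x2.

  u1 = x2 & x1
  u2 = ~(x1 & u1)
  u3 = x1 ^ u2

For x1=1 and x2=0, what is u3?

u1 = 0 & 1 = 0
u2 = ~(1 & 0) = 1
u3 = 1 ^ 1 = 0

0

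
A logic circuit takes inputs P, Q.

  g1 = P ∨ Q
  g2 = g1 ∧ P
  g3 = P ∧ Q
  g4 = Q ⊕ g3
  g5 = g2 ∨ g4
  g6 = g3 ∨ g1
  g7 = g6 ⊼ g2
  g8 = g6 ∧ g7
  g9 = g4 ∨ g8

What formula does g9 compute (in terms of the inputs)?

g1 = P ∨ Q
g2 = g1 ∧ P = (P ∨ Q) ∧ P
g3 = P ∧ Q
g4 = Q ⊕ g3 = Q ⊕ (P ∧ Q)
g6 = g3 ∨ g1 = (P ∧ Q) ∨ (P ∨ Q)
g7 = g6 ⊼ g2 = ((P ∧ Q) ∨ (P ∨ Q)) ⊼ ((P ∨ Q) ∧ P)
g8 = g6 ∧ g7 = ((P ∧ Q) ∨ (P ∨ Q)) ∧ (((P ∧ Q) ∨ (P ∨ Q)) ⊼ ((P ∨ Q) ∧ P))
g9 = g4 ∨ g8 = (Q ⊕ (P ∧ Q)) ∨ (((P ∧ Q) ∨ (P ∨ Q)) ∧ (((P ∧ Q) ∨ (P ∨ Q)) ⊼ ((P ∨ Q) ∧ P)))

(Q ⊕ (P ∧ Q)) ∨ (((P ∧ Q) ∨ (P ∨ Q)) ∧ (((P ∧ Q) ∨ (P ∨ Q)) ⊼ ((P ∨ Q) ∧ P)))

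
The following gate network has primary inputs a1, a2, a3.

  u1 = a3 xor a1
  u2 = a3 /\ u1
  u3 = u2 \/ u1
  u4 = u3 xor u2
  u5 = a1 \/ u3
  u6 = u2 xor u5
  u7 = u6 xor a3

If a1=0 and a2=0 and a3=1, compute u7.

1

u1 = 1 xor 0 = 1
u2 = 1 /\ 1 = 1
u3 = 1 \/ 1 = 1
u5 = 0 \/ 1 = 1
u6 = 1 xor 1 = 0
u7 = 0 xor 1 = 1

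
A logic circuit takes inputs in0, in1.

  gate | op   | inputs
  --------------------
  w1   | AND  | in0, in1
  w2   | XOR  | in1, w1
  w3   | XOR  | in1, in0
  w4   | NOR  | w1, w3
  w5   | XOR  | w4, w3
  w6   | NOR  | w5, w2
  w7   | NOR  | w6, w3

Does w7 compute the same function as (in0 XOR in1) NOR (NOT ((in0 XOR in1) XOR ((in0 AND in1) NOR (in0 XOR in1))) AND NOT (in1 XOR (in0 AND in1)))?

w1 = in0 AND in1
w2 = in1 XOR w1 = in1 XOR (in0 AND in1)
w3 = in1 XOR in0
w4 = w1 NOR w3 = (in0 AND in1) NOR (in1 XOR in0)
w5 = w4 XOR w3 = ((in0 AND in1) NOR (in1 XOR in0)) XOR (in1 XOR in0)
w6 = w5 NOR w2 = (((in0 AND in1) NOR (in1 XOR in0)) XOR (in1 XOR in0)) NOR (in1 XOR (in0 AND in1))
w7 = w6 NOR w3 = ((((in0 AND in1) NOR (in1 XOR in0)) XOR (in1 XOR in0)) NOR (in1 XOR (in0 AND in1))) NOR (in1 XOR in0)
At in0=0, in1=1: circuit gives 0, formula gives 0.
At in0=0, in1=0: circuit gives 1, formula gives 1.
Agrees on all 4 inputs.

Yes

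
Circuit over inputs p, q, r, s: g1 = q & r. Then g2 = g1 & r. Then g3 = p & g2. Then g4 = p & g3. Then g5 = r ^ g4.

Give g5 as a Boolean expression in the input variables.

r ^ (p & (p & ((q & r) & r)))

g1 = q & r
g2 = g1 & r = (q & r) & r
g3 = p & g2 = p & ((q & r) & r)
g4 = p & g3 = p & (p & ((q & r) & r))
g5 = r ^ g4 = r ^ (p & (p & ((q & r) & r)))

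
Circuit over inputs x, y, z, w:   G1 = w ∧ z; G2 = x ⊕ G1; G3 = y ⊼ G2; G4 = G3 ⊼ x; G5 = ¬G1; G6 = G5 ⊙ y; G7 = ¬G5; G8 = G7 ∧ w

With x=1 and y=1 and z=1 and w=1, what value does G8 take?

1

G1 = 1 ∧ 1 = 1
G5 = ¬1 = 0
G7 = ¬0 = 1
G8 = 1 ∧ 1 = 1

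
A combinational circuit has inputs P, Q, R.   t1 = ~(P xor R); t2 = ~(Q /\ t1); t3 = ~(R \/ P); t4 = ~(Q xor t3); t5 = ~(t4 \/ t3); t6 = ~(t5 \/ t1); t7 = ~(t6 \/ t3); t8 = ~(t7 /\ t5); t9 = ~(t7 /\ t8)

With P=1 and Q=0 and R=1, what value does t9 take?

0

t1 = ~(1 xor 1) = 1
t3 = ~(1 \/ 1) = 0
t4 = ~(0 xor 0) = 1
t5 = ~(1 \/ 0) = 0
t6 = ~(0 \/ 1) = 0
t7 = ~(0 \/ 0) = 1
t8 = ~(1 /\ 0) = 1
t9 = ~(1 /\ 1) = 0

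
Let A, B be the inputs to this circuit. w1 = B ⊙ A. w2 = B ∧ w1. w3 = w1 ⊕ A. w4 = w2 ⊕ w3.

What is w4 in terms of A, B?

(B ∧ (B ⊙ A)) ⊕ ((B ⊙ A) ⊕ A)

w1 = B ⊙ A
w2 = B ∧ w1 = B ∧ (B ⊙ A)
w3 = w1 ⊕ A = (B ⊙ A) ⊕ A
w4 = w2 ⊕ w3 = (B ∧ (B ⊙ A)) ⊕ ((B ⊙ A) ⊕ A)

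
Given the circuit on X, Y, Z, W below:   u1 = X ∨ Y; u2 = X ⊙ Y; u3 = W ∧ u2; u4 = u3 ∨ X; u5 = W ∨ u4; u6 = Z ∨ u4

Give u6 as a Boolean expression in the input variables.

Z ∨ ((W ∧ (X ⊙ Y)) ∨ X)

u2 = X ⊙ Y
u3 = W ∧ u2 = W ∧ (X ⊙ Y)
u4 = u3 ∨ X = (W ∧ (X ⊙ Y)) ∨ X
u6 = Z ∨ u4 = Z ∨ ((W ∧ (X ⊙ Y)) ∨ X)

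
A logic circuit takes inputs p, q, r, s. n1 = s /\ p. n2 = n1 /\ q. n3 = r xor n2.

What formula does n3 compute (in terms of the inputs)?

n1 = s /\ p
n2 = n1 /\ q = (s /\ p) /\ q
n3 = r xor n2 = r xor ((s /\ p) /\ q)

r xor ((s /\ p) /\ q)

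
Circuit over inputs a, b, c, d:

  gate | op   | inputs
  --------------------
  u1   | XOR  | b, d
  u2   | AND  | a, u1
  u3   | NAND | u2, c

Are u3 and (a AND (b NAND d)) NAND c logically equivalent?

u1 = b XOR d
u2 = a AND u1 = a AND (b XOR d)
u3 = u2 NAND c = (a AND (b XOR d)) NAND c
At a=1, b=0, c=1, d=0: circuit gives 1, formula gives 0.

No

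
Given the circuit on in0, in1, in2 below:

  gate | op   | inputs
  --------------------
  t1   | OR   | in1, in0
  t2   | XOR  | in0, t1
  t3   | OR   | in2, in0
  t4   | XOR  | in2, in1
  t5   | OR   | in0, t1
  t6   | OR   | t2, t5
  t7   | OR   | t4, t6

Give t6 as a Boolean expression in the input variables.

(in0 XOR (in1 OR in0)) OR (in0 OR (in1 OR in0))

t1 = in1 OR in0
t2 = in0 XOR t1 = in0 XOR (in1 OR in0)
t5 = in0 OR t1 = in0 OR (in1 OR in0)
t6 = t2 OR t5 = (in0 XOR (in1 OR in0)) OR (in0 OR (in1 OR in0))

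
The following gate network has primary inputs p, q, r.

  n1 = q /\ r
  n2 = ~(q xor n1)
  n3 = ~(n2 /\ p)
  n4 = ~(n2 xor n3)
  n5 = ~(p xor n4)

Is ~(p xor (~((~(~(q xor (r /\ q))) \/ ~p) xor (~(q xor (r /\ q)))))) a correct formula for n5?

n1 = q /\ r
n2 = ~(q xor n1) = ~(q xor (q /\ r))
n3 = ~(n2 /\ p) = ~((~(q xor (q /\ r))) /\ p)
n4 = ~(n2 xor n3) = ~((~(q xor (q /\ r))) xor (~((~(q xor (q /\ r))) /\ p)))
n5 = ~(p xor n4) = ~(p xor (~((~(q xor (q /\ r))) xor (~((~(q xor (q /\ r))) /\ p)))))
At p=0, q=0, r=0: circuit gives 0, formula gives 0.
At p=0, q=1, r=0: circuit gives 1, formula gives 1.
Agrees on all 8 inputs.

Yes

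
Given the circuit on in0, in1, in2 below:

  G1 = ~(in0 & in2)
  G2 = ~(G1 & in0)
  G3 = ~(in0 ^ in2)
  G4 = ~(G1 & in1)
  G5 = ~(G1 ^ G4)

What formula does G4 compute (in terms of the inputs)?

~((~(in0 & in2)) & in1)

G1 = ~(in0 & in2)
G4 = ~(G1 & in1) = ~((~(in0 & in2)) & in1)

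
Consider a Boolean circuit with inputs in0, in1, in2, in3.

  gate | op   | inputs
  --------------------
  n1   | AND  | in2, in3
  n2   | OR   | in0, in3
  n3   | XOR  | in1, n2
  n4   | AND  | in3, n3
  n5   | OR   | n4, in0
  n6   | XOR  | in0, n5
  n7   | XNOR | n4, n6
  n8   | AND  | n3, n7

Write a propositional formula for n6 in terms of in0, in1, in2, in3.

n2 = in0 OR in3
n3 = in1 XOR n2 = in1 XOR (in0 OR in3)
n4 = in3 AND n3 = in3 AND (in1 XOR (in0 OR in3))
n5 = n4 OR in0 = (in3 AND (in1 XOR (in0 OR in3))) OR in0
n6 = in0 XOR n5 = in0 XOR ((in3 AND (in1 XOR (in0 OR in3))) OR in0)

in0 XOR ((in3 AND (in1 XOR (in0 OR in3))) OR in0)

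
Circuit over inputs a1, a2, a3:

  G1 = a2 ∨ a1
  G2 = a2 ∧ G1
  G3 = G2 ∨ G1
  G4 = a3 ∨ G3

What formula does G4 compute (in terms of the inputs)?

a3 ∨ ((a2 ∧ (a2 ∨ a1)) ∨ (a2 ∨ a1))

G1 = a2 ∨ a1
G2 = a2 ∧ G1 = a2 ∧ (a2 ∨ a1)
G3 = G2 ∨ G1 = (a2 ∧ (a2 ∨ a1)) ∨ (a2 ∨ a1)
G4 = a3 ∨ G3 = a3 ∨ ((a2 ∧ (a2 ∨ a1)) ∨ (a2 ∨ a1))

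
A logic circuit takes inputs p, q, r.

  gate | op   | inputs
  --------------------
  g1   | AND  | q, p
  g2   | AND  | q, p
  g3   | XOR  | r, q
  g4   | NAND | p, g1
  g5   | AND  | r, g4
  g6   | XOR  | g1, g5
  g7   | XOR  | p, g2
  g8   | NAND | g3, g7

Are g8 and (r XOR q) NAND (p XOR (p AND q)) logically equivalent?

g2 = q AND p
g3 = r XOR q
g7 = p XOR g2 = p XOR (q AND p)
g8 = g3 NAND g7 = (r XOR q) NAND (p XOR (q AND p))
At p=1, q=0, r=1: circuit gives 0, formula gives 0.
At p=0, q=0, r=0: circuit gives 1, formula gives 1.
Agrees on all 8 inputs.

Yes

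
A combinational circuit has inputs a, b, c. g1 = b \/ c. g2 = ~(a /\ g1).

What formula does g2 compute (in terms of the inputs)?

g1 = b \/ c
g2 = ~(a /\ g1) = ~(a /\ (b \/ c))

~(a /\ (b \/ c))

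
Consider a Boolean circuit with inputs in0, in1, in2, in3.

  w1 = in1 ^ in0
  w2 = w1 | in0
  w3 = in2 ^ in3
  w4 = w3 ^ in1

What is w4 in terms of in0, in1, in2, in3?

(in2 ^ in3) ^ in1

w3 = in2 ^ in3
w4 = w3 ^ in1 = (in2 ^ in3) ^ in1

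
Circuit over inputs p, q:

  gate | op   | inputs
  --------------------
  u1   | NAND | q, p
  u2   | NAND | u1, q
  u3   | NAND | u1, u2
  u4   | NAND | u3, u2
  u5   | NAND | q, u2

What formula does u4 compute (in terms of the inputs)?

u1 = q NAND p
u2 = u1 NAND q = (q NAND p) NAND q
u3 = u1 NAND u2 = (q NAND p) NAND ((q NAND p) NAND q)
u4 = u3 NAND u2 = ((q NAND p) NAND ((q NAND p) NAND q)) NAND ((q NAND p) NAND q)

((q NAND p) NAND ((q NAND p) NAND q)) NAND ((q NAND p) NAND q)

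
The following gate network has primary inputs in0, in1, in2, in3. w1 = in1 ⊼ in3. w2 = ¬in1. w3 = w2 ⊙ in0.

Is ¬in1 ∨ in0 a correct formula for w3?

No

w2 = ¬in1
w3 = w2 ⊙ in0 = ¬in1 ⊙ in0
At in0=0, in1=0, in2=0, in3=0: circuit gives 0, formula gives 1.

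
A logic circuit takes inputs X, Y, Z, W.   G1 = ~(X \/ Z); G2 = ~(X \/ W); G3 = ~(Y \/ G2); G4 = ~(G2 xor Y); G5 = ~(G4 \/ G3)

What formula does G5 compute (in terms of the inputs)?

~((~((~(X \/ W)) xor Y)) \/ (~(Y \/ (~(X \/ W)))))

G2 = ~(X \/ W)
G3 = ~(Y \/ G2) = ~(Y \/ (~(X \/ W)))
G4 = ~(G2 xor Y) = ~((~(X \/ W)) xor Y)
G5 = ~(G4 \/ G3) = ~((~((~(X \/ W)) xor Y)) \/ (~(Y \/ (~(X \/ W)))))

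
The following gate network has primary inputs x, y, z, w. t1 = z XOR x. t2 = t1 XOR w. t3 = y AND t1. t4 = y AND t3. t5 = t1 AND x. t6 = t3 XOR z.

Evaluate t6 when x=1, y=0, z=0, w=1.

t1 = 0 XOR 1 = 1
t3 = 0 AND 1 = 0
t6 = 0 XOR 0 = 0

0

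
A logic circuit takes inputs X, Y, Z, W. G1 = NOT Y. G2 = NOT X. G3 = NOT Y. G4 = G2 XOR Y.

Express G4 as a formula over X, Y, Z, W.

NOT X XOR Y

G2 = NOT X
G4 = G2 XOR Y = NOT X XOR Y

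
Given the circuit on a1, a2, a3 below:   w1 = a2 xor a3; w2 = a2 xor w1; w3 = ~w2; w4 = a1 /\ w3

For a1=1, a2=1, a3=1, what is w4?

w1 = 1 xor 1 = 0
w2 = 1 xor 0 = 1
w3 = ~1 = 0
w4 = 1 /\ 0 = 0

0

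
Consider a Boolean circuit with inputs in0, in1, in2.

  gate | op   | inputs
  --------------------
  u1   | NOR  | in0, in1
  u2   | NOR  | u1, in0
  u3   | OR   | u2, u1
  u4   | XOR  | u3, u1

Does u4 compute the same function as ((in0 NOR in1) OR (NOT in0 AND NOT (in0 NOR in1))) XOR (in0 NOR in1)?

u1 = in0 NOR in1
u2 = u1 NOR in0 = (in0 NOR in1) NOR in0
u3 = u2 OR u1 = ((in0 NOR in1) NOR in0) OR (in0 NOR in1)
u4 = u3 XOR u1 = (((in0 NOR in1) NOR in0) OR (in0 NOR in1)) XOR (in0 NOR in1)
At in0=0, in1=0, in2=0: circuit gives 0, formula gives 0.
At in0=0, in1=1, in2=0: circuit gives 1, formula gives 1.
Agrees on all 8 inputs.

Yes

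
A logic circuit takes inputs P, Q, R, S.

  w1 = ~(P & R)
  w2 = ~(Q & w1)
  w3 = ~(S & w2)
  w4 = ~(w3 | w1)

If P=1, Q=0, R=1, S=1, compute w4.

1

w1 = ~(1 & 1) = 0
w2 = ~(0 & 0) = 1
w3 = ~(1 & 1) = 0
w4 = ~(0 | 0) = 1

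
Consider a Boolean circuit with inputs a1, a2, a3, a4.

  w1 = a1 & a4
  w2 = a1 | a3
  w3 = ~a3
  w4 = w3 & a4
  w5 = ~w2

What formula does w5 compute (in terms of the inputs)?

~(a1 | a3)

w2 = a1 | a3
w5 = ~w2 = ~(a1 | a3)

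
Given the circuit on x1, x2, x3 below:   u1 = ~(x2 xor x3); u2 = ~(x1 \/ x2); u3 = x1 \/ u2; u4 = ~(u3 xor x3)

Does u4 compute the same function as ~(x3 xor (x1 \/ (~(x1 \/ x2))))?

Yes

u2 = ~(x1 \/ x2)
u3 = x1 \/ u2 = x1 \/ (~(x1 \/ x2))
u4 = ~(u3 xor x3) = ~((x1 \/ (~(x1 \/ x2))) xor x3)
At x1=0, x2=0, x3=0: circuit gives 0, formula gives 0.
At x1=0, x2=0, x3=1: circuit gives 1, formula gives 1.
Agrees on all 8 inputs.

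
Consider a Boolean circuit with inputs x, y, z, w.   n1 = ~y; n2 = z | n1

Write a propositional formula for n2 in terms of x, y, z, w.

n1 = ~y
n2 = z | n1 = z | ~y

z | ~y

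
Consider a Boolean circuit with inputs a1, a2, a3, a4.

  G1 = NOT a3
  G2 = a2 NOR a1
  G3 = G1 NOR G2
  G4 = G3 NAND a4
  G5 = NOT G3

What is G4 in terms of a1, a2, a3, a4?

(NOT a3 NOR (a2 NOR a1)) NAND a4

G1 = NOT a3
G2 = a2 NOR a1
G3 = G1 NOR G2 = NOT a3 NOR (a2 NOR a1)
G4 = G3 NAND a4 = (NOT a3 NOR (a2 NOR a1)) NAND a4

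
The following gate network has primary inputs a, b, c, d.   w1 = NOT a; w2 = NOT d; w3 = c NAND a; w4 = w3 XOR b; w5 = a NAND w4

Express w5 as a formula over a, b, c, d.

w3 = c NAND a
w4 = w3 XOR b = (c NAND a) XOR b
w5 = a NAND w4 = a NAND ((c NAND a) XOR b)

a NAND ((c NAND a) XOR b)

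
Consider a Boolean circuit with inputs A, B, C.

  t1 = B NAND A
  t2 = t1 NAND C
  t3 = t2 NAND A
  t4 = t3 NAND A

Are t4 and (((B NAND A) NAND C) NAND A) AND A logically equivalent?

t1 = B NAND A
t2 = t1 NAND C = (B NAND A) NAND C
t3 = t2 NAND A = ((B NAND A) NAND C) NAND A
t4 = t3 NAND A = (((B NAND A) NAND C) NAND A) NAND A
At A=0, B=0, C=0: circuit gives 1, formula gives 0.

No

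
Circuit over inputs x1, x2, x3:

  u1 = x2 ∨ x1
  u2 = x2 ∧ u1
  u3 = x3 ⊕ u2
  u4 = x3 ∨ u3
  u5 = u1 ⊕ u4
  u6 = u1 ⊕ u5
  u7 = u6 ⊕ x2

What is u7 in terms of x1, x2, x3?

((x2 ∨ x1) ⊕ ((x2 ∨ x1) ⊕ (x3 ∨ (x3 ⊕ (x2 ∧ (x2 ∨ x1)))))) ⊕ x2

u1 = x2 ∨ x1
u2 = x2 ∧ u1 = x2 ∧ (x2 ∨ x1)
u3 = x3 ⊕ u2 = x3 ⊕ (x2 ∧ (x2 ∨ x1))
u4 = x3 ∨ u3 = x3 ∨ (x3 ⊕ (x2 ∧ (x2 ∨ x1)))
u5 = u1 ⊕ u4 = (x2 ∨ x1) ⊕ (x3 ∨ (x3 ⊕ (x2 ∧ (x2 ∨ x1))))
u6 = u1 ⊕ u5 = (x2 ∨ x1) ⊕ ((x2 ∨ x1) ⊕ (x3 ∨ (x3 ⊕ (x2 ∧ (x2 ∨ x1)))))
u7 = u6 ⊕ x2 = ((x2 ∨ x1) ⊕ ((x2 ∨ x1) ⊕ (x3 ∨ (x3 ⊕ (x2 ∧ (x2 ∨ x1)))))) ⊕ x2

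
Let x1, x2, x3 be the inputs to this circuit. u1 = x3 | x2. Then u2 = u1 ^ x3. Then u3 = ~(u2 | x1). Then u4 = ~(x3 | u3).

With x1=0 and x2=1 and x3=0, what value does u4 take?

1

u1 = 0 | 1 = 1
u2 = 1 ^ 0 = 1
u3 = ~(1 | 0) = 0
u4 = ~(0 | 0) = 1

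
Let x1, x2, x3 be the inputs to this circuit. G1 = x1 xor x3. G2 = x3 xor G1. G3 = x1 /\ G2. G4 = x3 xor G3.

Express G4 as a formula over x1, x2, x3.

G1 = x1 xor x3
G2 = x3 xor G1 = x3 xor (x1 xor x3)
G3 = x1 /\ G2 = x1 /\ (x3 xor (x1 xor x3))
G4 = x3 xor G3 = x3 xor (x1 /\ (x3 xor (x1 xor x3)))

x3 xor (x1 /\ (x3 xor (x1 xor x3)))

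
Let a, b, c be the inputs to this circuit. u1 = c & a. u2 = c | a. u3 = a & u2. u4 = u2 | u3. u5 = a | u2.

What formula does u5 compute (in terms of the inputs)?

a | (c | a)

u2 = c | a
u5 = a | u2 = a | (c | a)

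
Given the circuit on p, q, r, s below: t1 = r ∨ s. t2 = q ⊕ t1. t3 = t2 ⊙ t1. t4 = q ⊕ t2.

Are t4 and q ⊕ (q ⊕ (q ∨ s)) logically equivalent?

No

t1 = r ∨ s
t2 = q ⊕ t1 = q ⊕ (r ∨ s)
t4 = q ⊕ t2 = q ⊕ (q ⊕ (r ∨ s))
At p=0, q=0, r=1, s=0: circuit gives 1, formula gives 0.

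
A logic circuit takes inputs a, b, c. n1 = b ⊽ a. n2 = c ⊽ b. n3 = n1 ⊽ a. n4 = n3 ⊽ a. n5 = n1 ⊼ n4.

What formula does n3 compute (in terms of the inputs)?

(b ⊽ a) ⊽ a

n1 = b ⊽ a
n3 = n1 ⊽ a = (b ⊽ a) ⊽ a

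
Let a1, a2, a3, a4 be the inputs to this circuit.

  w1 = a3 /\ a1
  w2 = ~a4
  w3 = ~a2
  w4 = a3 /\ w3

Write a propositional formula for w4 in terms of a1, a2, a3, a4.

w3 = ~a2
w4 = a3 /\ w3 = a3 /\ ~a2

a3 /\ ~a2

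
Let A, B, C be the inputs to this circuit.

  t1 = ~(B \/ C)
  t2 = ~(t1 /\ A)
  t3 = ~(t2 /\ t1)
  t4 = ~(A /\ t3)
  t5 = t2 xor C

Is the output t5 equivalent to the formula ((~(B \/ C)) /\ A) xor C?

t1 = ~(B \/ C)
t2 = ~(t1 /\ A) = ~((~(B \/ C)) /\ A)
t5 = t2 xor C = (~((~(B \/ C)) /\ A)) xor C
At A=0, B=0, C=0: circuit gives 1, formula gives 0.

No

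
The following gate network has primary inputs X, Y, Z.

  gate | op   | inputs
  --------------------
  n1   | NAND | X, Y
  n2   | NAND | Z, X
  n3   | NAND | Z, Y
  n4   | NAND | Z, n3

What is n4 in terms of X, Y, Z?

n3 = Z NAND Y
n4 = Z NAND n3 = Z NAND (Z NAND Y)

Z NAND (Z NAND Y)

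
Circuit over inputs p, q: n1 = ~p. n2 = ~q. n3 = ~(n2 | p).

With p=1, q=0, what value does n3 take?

n2 = ~0 = 1
n3 = ~(1 | 1) = 0

0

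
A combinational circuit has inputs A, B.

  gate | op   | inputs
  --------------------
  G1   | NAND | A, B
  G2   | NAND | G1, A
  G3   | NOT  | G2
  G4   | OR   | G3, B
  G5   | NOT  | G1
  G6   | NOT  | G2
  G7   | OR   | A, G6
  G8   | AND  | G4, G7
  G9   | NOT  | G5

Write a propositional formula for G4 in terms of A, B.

NOT ((A NAND B) NAND A) OR B

G1 = A NAND B
G2 = G1 NAND A = (A NAND B) NAND A
G3 = NOT G2 = NOT ((A NAND B) NAND A)
G4 = G3 OR B = NOT ((A NAND B) NAND A) OR B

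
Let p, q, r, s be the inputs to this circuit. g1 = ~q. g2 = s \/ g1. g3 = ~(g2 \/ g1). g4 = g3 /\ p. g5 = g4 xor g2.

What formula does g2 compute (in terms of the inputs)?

s \/ ~q

g1 = ~q
g2 = s \/ g1 = s \/ ~q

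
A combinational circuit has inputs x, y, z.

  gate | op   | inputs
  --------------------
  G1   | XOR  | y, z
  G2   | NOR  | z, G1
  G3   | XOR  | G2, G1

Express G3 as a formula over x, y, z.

(z NOR (y XOR z)) XOR (y XOR z)

G1 = y XOR z
G2 = z NOR G1 = z NOR (y XOR z)
G3 = G2 XOR G1 = (z NOR (y XOR z)) XOR (y XOR z)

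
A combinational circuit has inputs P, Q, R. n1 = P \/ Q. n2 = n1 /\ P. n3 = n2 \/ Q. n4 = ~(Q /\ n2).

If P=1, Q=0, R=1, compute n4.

1

n1 = 1 \/ 0 = 1
n2 = 1 /\ 1 = 1
n4 = ~(0 /\ 1) = 1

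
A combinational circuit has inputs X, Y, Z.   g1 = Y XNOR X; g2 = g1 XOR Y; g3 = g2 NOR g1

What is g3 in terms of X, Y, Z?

((Y XNOR X) XOR Y) NOR (Y XNOR X)

g1 = Y XNOR X
g2 = g1 XOR Y = (Y XNOR X) XOR Y
g3 = g2 NOR g1 = ((Y XNOR X) XOR Y) NOR (Y XNOR X)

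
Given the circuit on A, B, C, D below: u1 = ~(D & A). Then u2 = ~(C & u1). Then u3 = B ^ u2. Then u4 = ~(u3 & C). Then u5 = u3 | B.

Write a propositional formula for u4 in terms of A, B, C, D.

~((B ^ (~(C & (~(D & A))))) & C)

u1 = ~(D & A)
u2 = ~(C & u1) = ~(C & (~(D & A)))
u3 = B ^ u2 = B ^ (~(C & (~(D & A))))
u4 = ~(u3 & C) = ~((B ^ (~(C & (~(D & A))))) & C)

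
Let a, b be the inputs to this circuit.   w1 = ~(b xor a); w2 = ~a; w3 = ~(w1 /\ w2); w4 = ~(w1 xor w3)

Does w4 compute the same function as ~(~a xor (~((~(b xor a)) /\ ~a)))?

No

w1 = ~(b xor a)
w2 = ~a
w3 = ~(w1 /\ w2) = ~((~(b xor a)) /\ ~a)
w4 = ~(w1 xor w3) = ~((~(b xor a)) xor (~((~(b xor a)) /\ ~a)))
At a=0, b=1: circuit gives 0, formula gives 1.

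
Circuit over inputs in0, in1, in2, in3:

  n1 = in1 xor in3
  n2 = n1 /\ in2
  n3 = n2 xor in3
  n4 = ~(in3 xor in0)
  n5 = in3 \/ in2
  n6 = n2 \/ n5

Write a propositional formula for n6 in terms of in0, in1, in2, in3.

((in1 xor in3) /\ in2) \/ (in3 \/ in2)

n1 = in1 xor in3
n2 = n1 /\ in2 = (in1 xor in3) /\ in2
n5 = in3 \/ in2
n6 = n2 \/ n5 = ((in1 xor in3) /\ in2) \/ (in3 \/ in2)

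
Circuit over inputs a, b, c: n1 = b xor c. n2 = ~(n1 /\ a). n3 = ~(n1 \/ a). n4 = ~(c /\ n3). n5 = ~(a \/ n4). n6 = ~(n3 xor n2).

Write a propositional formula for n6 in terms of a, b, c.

~((~((b xor c) \/ a)) xor (~((b xor c) /\ a)))

n1 = b xor c
n2 = ~(n1 /\ a) = ~((b xor c) /\ a)
n3 = ~(n1 \/ a) = ~((b xor c) \/ a)
n6 = ~(n3 xor n2) = ~((~((b xor c) \/ a)) xor (~((b xor c) /\ a)))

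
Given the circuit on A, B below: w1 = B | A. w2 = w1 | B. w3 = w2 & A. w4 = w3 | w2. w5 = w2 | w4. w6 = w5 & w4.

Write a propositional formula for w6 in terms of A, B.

w1 = B | A
w2 = w1 | B = (B | A) | B
w3 = w2 & A = ((B | A) | B) & A
w4 = w3 | w2 = (((B | A) | B) & A) | ((B | A) | B)
w5 = w2 | w4 = ((B | A) | B) | ((((B | A) | B) & A) | ((B | A) | B))
w6 = w5 & w4 = (((B | A) | B) | ((((B | A) | B) & A) | ((B | A) | B))) & ((((B | A) | B) & A) | ((B | A) | B))

(((B | A) | B) | ((((B | A) | B) & A) | ((B | A) | B))) & ((((B | A) | B) & A) | ((B | A) | B))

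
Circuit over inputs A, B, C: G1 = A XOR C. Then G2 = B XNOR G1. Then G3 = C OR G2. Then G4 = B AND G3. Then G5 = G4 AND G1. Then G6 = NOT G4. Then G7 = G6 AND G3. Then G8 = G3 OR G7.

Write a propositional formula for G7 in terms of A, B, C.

NOT (B AND (C OR (B XNOR (A XOR C)))) AND (C OR (B XNOR (A XOR C)))

G1 = A XOR C
G2 = B XNOR G1 = B XNOR (A XOR C)
G3 = C OR G2 = C OR (B XNOR (A XOR C))
G4 = B AND G3 = B AND (C OR (B XNOR (A XOR C)))
G6 = NOT G4 = NOT (B AND (C OR (B XNOR (A XOR C))))
G7 = G6 AND G3 = NOT (B AND (C OR (B XNOR (A XOR C)))) AND (C OR (B XNOR (A XOR C)))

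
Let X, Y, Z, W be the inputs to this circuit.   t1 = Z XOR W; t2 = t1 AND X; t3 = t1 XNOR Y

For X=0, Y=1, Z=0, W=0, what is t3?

0

t1 = 0 XOR 0 = 0
t3 = 0 XNOR 1 = 0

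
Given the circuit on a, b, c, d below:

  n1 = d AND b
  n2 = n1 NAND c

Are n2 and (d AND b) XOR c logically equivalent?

n1 = d AND b
n2 = n1 NAND c = (d AND b) NAND c
At a=0, b=0, c=0, d=0: circuit gives 1, formula gives 0.

No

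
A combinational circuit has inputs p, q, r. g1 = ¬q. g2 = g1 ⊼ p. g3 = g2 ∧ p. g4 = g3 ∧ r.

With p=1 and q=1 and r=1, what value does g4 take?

g1 = ¬1 = 0
g2 = 0 ⊼ 1 = 1
g3 = 1 ∧ 1 = 1
g4 = 1 ∧ 1 = 1

1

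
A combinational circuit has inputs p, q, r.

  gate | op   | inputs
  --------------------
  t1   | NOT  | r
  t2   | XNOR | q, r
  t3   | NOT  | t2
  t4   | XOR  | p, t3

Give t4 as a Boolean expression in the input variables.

p XOR NOT (q XNOR r)

t2 = q XNOR r
t3 = NOT t2 = NOT (q XNOR r)
t4 = p XOR t3 = p XOR NOT (q XNOR r)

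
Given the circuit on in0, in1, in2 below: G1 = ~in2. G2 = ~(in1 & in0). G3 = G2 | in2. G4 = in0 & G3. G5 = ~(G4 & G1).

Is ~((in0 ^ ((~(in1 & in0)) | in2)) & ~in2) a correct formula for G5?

G1 = ~in2
G2 = ~(in1 & in0)
G3 = G2 | in2 = (~(in1 & in0)) | in2
G4 = in0 & G3 = in0 & ((~(in1 & in0)) | in2)
G5 = ~(G4 & G1) = ~((in0 & ((~(in1 & in0)) | in2)) & ~in2)
At in0=0, in1=0, in2=0: circuit gives 1, formula gives 0.

No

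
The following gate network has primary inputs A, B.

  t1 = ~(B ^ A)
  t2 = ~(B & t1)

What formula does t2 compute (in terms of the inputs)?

t1 = ~(B ^ A)
t2 = ~(B & t1) = ~(B & (~(B ^ A)))

~(B & (~(B ^ A)))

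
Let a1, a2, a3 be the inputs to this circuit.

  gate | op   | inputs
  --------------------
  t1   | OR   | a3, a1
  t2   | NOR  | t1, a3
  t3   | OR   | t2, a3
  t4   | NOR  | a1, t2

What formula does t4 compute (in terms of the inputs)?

a1 NOR ((a3 OR a1) NOR a3)

t1 = a3 OR a1
t2 = t1 NOR a3 = (a3 OR a1) NOR a3
t4 = a1 NOR t2 = a1 NOR ((a3 OR a1) NOR a3)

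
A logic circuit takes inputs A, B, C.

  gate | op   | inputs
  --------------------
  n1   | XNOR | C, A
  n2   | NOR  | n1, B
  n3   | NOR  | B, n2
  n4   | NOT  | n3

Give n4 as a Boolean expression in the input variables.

n1 = C XNOR A
n2 = n1 NOR B = (C XNOR A) NOR B
n3 = B NOR n2 = B NOR ((C XNOR A) NOR B)
n4 = NOT n3 = NOT (B NOR ((C XNOR A) NOR B))

NOT (B NOR ((C XNOR A) NOR B))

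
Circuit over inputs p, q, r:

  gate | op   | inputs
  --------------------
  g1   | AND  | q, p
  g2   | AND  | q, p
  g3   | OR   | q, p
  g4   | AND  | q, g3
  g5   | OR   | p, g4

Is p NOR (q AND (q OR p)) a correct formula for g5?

No

g3 = q OR p
g4 = q AND g3 = q AND (q OR p)
g5 = p OR g4 = p OR (q AND (q OR p))
At p=0, q=0, r=0: circuit gives 0, formula gives 1.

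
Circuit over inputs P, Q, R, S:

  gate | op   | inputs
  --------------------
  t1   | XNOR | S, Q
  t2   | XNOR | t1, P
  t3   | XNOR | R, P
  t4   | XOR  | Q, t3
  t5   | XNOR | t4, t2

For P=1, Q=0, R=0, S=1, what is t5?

1

t1 = 1 XNOR 0 = 0
t2 = 0 XNOR 1 = 0
t3 = 0 XNOR 1 = 0
t4 = 0 XOR 0 = 0
t5 = 0 XNOR 0 = 1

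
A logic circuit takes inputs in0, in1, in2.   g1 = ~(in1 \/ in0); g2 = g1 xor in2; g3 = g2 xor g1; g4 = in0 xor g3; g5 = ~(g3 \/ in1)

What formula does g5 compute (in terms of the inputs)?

~((((~(in1 \/ in0)) xor in2) xor (~(in1 \/ in0))) \/ in1)

g1 = ~(in1 \/ in0)
g2 = g1 xor in2 = (~(in1 \/ in0)) xor in2
g3 = g2 xor g1 = ((~(in1 \/ in0)) xor in2) xor (~(in1 \/ in0))
g5 = ~(g3 \/ in1) = ~((((~(in1 \/ in0)) xor in2) xor (~(in1 \/ in0))) \/ in1)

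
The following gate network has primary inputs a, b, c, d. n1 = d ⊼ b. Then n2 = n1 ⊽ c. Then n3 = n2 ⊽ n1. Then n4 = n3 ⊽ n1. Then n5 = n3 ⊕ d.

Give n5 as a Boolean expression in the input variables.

n1 = d ⊼ b
n2 = n1 ⊽ c = (d ⊼ b) ⊽ c
n3 = n2 ⊽ n1 = ((d ⊼ b) ⊽ c) ⊽ (d ⊼ b)
n5 = n3 ⊕ d = (((d ⊼ b) ⊽ c) ⊽ (d ⊼ b)) ⊕ d

(((d ⊼ b) ⊽ c) ⊽ (d ⊼ b)) ⊕ d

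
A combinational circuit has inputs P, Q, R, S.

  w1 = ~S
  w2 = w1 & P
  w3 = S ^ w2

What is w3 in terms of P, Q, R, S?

w1 = ~S
w2 = w1 & P = ~S & P
w3 = S ^ w2 = S ^ (~S & P)

S ^ (~S & P)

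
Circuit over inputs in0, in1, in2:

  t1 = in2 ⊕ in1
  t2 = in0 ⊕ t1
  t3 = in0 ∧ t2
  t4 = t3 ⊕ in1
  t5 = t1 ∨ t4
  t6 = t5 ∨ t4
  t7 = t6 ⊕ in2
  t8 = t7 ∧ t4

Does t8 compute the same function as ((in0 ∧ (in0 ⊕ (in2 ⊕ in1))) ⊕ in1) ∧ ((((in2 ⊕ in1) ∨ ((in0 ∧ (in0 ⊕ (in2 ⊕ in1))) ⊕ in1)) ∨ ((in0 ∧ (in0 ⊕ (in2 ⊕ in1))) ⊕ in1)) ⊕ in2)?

Yes

t1 = in2 ⊕ in1
t2 = in0 ⊕ t1 = in0 ⊕ (in2 ⊕ in1)
t3 = in0 ∧ t2 = in0 ∧ (in0 ⊕ (in2 ⊕ in1))
t4 = t3 ⊕ in1 = (in0 ∧ (in0 ⊕ (in2 ⊕ in1))) ⊕ in1
t5 = t1 ∨ t4 = (in2 ⊕ in1) ∨ ((in0 ∧ (in0 ⊕ (in2 ⊕ in1))) ⊕ in1)
t6 = t5 ∨ t4 = ((in2 ⊕ in1) ∨ ((in0 ∧ (in0 ⊕ (in2 ⊕ in1))) ⊕ in1)) ∨ ((in0 ∧ (in0 ⊕ (in2 ⊕ in1))) ⊕ in1)
t7 = t6 ⊕ in2 = (((in2 ⊕ in1) ∨ ((in0 ∧ (in0 ⊕ (in2 ⊕ in1))) ⊕ in1)) ∨ ((in0 ∧ (in0 ⊕ (in2 ⊕ in1))) ⊕ in1)) ⊕ in2
t8 = t7 ∧ t4 = ((((in2 ⊕ in1) ∨ ((in0 ∧ (in0 ⊕ (in2 ⊕ in1))) ⊕ in1)) ∨ ((in0 ∧ (in0 ⊕ (in2 ⊕ in1))) ⊕ in1)) ⊕ in2) ∧ ((in0 ∧ (in0 ⊕ (in2 ⊕ in1))) ⊕ in1)
At in0=0, in1=0, in2=0: circuit gives 0, formula gives 0.
At in0=0, in1=1, in2=0: circuit gives 1, formula gives 1.
Agrees on all 8 inputs.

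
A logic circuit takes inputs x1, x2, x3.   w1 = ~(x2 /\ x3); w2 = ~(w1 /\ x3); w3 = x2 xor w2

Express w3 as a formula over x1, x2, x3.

w1 = ~(x2 /\ x3)
w2 = ~(w1 /\ x3) = ~((~(x2 /\ x3)) /\ x3)
w3 = x2 xor w2 = x2 xor (~((~(x2 /\ x3)) /\ x3))

x2 xor (~((~(x2 /\ x3)) /\ x3))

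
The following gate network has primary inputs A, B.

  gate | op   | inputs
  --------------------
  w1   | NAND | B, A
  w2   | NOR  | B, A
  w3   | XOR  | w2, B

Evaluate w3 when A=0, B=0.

w2 = 0 NOR 0 = 1
w3 = 1 XOR 0 = 1

1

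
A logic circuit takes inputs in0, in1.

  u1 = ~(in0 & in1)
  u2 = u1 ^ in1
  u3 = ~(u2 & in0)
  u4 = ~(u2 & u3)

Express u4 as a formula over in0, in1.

~(((~(in0 & in1)) ^ in1) & (~(((~(in0 & in1)) ^ in1) & in0)))

u1 = ~(in0 & in1)
u2 = u1 ^ in1 = (~(in0 & in1)) ^ in1
u3 = ~(u2 & in0) = ~(((~(in0 & in1)) ^ in1) & in0)
u4 = ~(u2 & u3) = ~(((~(in0 & in1)) ^ in1) & (~(((~(in0 & in1)) ^ in1) & in0)))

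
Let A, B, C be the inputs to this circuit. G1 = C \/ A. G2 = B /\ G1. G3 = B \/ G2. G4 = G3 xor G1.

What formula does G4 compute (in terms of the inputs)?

(B \/ (B /\ (C \/ A))) xor (C \/ A)

G1 = C \/ A
G2 = B /\ G1 = B /\ (C \/ A)
G3 = B \/ G2 = B \/ (B /\ (C \/ A))
G4 = G3 xor G1 = (B \/ (B /\ (C \/ A))) xor (C \/ A)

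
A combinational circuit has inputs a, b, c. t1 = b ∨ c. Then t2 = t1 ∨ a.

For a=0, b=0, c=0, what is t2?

0

t1 = 0 ∨ 0 = 0
t2 = 0 ∨ 0 = 0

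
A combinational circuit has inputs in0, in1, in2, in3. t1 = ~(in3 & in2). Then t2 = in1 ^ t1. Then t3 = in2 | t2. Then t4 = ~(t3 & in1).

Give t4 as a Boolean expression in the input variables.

t1 = ~(in3 & in2)
t2 = in1 ^ t1 = in1 ^ (~(in3 & in2))
t3 = in2 | t2 = in2 | (in1 ^ (~(in3 & in2)))
t4 = ~(t3 & in1) = ~((in2 | (in1 ^ (~(in3 & in2)))) & in1)

~((in2 | (in1 ^ (~(in3 & in2)))) & in1)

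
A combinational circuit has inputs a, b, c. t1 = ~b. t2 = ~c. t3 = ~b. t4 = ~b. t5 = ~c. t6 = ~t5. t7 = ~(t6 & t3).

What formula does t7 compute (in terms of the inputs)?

~(~~c & ~b)

t3 = ~b
t5 = ~c
t6 = ~t5 = ~~c
t7 = ~(t6 & t3) = ~(~~c & ~b)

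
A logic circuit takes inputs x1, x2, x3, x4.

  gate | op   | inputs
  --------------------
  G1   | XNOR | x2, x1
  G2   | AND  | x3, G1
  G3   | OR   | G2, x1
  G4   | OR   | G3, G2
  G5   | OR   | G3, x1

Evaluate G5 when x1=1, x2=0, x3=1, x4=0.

1

G1 = 0 XNOR 1 = 0
G2 = 1 AND 0 = 0
G3 = 0 OR 1 = 1
G5 = 1 OR 1 = 1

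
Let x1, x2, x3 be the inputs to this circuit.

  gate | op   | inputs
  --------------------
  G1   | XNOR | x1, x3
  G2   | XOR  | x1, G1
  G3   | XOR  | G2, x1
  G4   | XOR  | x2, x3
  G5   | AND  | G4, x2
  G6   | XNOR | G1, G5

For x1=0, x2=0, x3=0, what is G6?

0

G1 = 0 XNOR 0 = 1
G4 = 0 XOR 0 = 0
G5 = 0 AND 0 = 0
G6 = 1 XNOR 0 = 0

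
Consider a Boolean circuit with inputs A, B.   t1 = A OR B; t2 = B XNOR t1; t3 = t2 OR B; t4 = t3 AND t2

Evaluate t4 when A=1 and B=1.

1

t1 = 1 OR 1 = 1
t2 = 1 XNOR 1 = 1
t3 = 1 OR 1 = 1
t4 = 1 AND 1 = 1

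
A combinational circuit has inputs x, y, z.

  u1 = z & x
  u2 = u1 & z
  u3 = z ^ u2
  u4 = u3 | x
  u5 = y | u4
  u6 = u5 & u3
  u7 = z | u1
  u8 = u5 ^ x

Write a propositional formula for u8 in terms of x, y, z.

(y | ((z ^ ((z & x) & z)) | x)) ^ x

u1 = z & x
u2 = u1 & z = (z & x) & z
u3 = z ^ u2 = z ^ ((z & x) & z)
u4 = u3 | x = (z ^ ((z & x) & z)) | x
u5 = y | u4 = y | ((z ^ ((z & x) & z)) | x)
u8 = u5 ^ x = (y | ((z ^ ((z & x) & z)) | x)) ^ x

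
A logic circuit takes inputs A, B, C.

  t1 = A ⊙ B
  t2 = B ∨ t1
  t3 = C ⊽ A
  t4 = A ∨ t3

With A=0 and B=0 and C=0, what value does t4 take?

1

t3 = 0 ⊽ 0 = 1
t4 = 0 ∨ 1 = 1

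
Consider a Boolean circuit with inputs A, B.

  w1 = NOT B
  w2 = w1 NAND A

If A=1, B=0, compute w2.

w1 = NOT 0 = 1
w2 = 1 NAND 1 = 0

0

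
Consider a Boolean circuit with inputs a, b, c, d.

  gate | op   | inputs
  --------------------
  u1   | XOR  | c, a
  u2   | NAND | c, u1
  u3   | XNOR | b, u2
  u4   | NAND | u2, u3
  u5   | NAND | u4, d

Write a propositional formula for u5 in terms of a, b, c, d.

((c NAND (c XOR a)) NAND (b XNOR (c NAND (c XOR a)))) NAND d

u1 = c XOR a
u2 = c NAND u1 = c NAND (c XOR a)
u3 = b XNOR u2 = b XNOR (c NAND (c XOR a))
u4 = u2 NAND u3 = (c NAND (c XOR a)) NAND (b XNOR (c NAND (c XOR a)))
u5 = u4 NAND d = ((c NAND (c XOR a)) NAND (b XNOR (c NAND (c XOR a)))) NAND d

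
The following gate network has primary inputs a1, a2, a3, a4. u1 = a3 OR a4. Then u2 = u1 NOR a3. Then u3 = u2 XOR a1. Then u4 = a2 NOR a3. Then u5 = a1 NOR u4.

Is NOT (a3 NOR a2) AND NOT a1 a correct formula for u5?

Yes

u4 = a2 NOR a3
u5 = a1 NOR u4 = a1 NOR (a2 NOR a3)
At a1=0, a2=0, a3=0, a4=0: circuit gives 0, formula gives 0.
At a1=0, a2=0, a3=1, a4=0: circuit gives 1, formula gives 1.
Agrees on all 16 inputs.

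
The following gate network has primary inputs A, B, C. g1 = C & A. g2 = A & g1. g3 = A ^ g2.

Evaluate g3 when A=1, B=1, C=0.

1

g1 = 0 & 1 = 0
g2 = 1 & 0 = 0
g3 = 1 ^ 0 = 1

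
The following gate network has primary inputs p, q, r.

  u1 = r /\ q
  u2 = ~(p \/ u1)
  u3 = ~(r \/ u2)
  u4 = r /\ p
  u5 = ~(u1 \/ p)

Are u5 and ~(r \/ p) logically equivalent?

u1 = r /\ q
u5 = ~(u1 \/ p) = ~((r /\ q) \/ p)
At p=0, q=0, r=1: circuit gives 1, formula gives 0.

No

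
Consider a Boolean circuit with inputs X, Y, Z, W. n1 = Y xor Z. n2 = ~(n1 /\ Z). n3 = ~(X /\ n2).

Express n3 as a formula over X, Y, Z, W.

~(X /\ (~((Y xor Z) /\ Z)))

n1 = Y xor Z
n2 = ~(n1 /\ Z) = ~((Y xor Z) /\ Z)
n3 = ~(X /\ n2) = ~(X /\ (~((Y xor Z) /\ Z)))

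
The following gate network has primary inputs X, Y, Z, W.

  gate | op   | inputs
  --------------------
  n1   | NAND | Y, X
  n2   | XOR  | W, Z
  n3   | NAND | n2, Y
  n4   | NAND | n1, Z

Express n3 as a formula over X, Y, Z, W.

n2 = W XOR Z
n3 = n2 NAND Y = (W XOR Z) NAND Y

(W XOR Z) NAND Y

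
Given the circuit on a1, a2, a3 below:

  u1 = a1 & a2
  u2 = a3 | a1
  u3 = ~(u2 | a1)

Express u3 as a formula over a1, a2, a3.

~((a3 | a1) | a1)

u2 = a3 | a1
u3 = ~(u2 | a1) = ~((a3 | a1) | a1)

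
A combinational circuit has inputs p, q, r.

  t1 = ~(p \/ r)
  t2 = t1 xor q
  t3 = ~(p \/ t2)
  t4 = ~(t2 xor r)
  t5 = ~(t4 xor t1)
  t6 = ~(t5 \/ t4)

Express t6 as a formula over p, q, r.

~((~((~(((~(p \/ r)) xor q) xor r)) xor (~(p \/ r)))) \/ (~(((~(p \/ r)) xor q) xor r)))

t1 = ~(p \/ r)
t2 = t1 xor q = (~(p \/ r)) xor q
t4 = ~(t2 xor r) = ~(((~(p \/ r)) xor q) xor r)
t5 = ~(t4 xor t1) = ~((~(((~(p \/ r)) xor q) xor r)) xor (~(p \/ r)))
t6 = ~(t5 \/ t4) = ~((~((~(((~(p \/ r)) xor q) xor r)) xor (~(p \/ r)))) \/ (~(((~(p \/ r)) xor q) xor r)))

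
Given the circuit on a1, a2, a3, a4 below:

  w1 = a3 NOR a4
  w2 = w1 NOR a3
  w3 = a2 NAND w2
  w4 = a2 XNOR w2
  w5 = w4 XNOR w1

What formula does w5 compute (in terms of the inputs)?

(a2 XNOR ((a3 NOR a4) NOR a3)) XNOR (a3 NOR a4)

w1 = a3 NOR a4
w2 = w1 NOR a3 = (a3 NOR a4) NOR a3
w4 = a2 XNOR w2 = a2 XNOR ((a3 NOR a4) NOR a3)
w5 = w4 XNOR w1 = (a2 XNOR ((a3 NOR a4) NOR a3)) XNOR (a3 NOR a4)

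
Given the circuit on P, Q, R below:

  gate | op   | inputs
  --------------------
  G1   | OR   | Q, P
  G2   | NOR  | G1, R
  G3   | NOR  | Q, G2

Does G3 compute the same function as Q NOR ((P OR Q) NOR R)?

Yes

G1 = Q OR P
G2 = G1 NOR R = (Q OR P) NOR R
G3 = Q NOR G2 = Q NOR ((Q OR P) NOR R)
At P=0, Q=0, R=0: circuit gives 0, formula gives 0.
At P=0, Q=0, R=1: circuit gives 1, formula gives 1.
Agrees on all 8 inputs.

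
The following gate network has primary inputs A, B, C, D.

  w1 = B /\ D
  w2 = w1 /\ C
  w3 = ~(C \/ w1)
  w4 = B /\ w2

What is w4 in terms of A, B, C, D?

w1 = B /\ D
w2 = w1 /\ C = (B /\ D) /\ C
w4 = B /\ w2 = B /\ ((B /\ D) /\ C)

B /\ ((B /\ D) /\ C)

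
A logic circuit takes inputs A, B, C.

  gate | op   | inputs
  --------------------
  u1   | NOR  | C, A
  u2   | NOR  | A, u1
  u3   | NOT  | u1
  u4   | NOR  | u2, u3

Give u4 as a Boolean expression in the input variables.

(A NOR (C NOR A)) NOR NOT (C NOR A)

u1 = C NOR A
u2 = A NOR u1 = A NOR (C NOR A)
u3 = NOT u1 = NOT (C NOR A)
u4 = u2 NOR u3 = (A NOR (C NOR A)) NOR NOT (C NOR A)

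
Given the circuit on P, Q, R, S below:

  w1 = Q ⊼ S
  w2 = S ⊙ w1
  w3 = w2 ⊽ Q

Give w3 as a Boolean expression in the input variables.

(S ⊙ (Q ⊼ S)) ⊽ Q

w1 = Q ⊼ S
w2 = S ⊙ w1 = S ⊙ (Q ⊼ S)
w3 = w2 ⊽ Q = (S ⊙ (Q ⊼ S)) ⊽ Q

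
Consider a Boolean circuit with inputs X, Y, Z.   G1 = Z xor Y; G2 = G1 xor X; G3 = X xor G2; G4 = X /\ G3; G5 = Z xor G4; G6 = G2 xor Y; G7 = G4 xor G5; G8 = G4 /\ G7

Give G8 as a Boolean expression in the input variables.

(X /\ (X xor ((Z xor Y) xor X))) /\ ((X /\ (X xor ((Z xor Y) xor X))) xor (Z xor (X /\ (X xor ((Z xor Y) xor X)))))

G1 = Z xor Y
G2 = G1 xor X = (Z xor Y) xor X
G3 = X xor G2 = X xor ((Z xor Y) xor X)
G4 = X /\ G3 = X /\ (X xor ((Z xor Y) xor X))
G5 = Z xor G4 = Z xor (X /\ (X xor ((Z xor Y) xor X)))
G7 = G4 xor G5 = (X /\ (X xor ((Z xor Y) xor X))) xor (Z xor (X /\ (X xor ((Z xor Y) xor X))))
G8 = G4 /\ G7 = (X /\ (X xor ((Z xor Y) xor X))) /\ ((X /\ (X xor ((Z xor Y) xor X))) xor (Z xor (X /\ (X xor ((Z xor Y) xor X)))))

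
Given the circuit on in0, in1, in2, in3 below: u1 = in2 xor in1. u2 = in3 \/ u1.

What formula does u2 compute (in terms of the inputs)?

u1 = in2 xor in1
u2 = in3 \/ u1 = in3 \/ (in2 xor in1)

in3 \/ (in2 xor in1)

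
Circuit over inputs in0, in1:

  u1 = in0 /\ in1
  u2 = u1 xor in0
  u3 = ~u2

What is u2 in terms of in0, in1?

u1 = in0 /\ in1
u2 = u1 xor in0 = (in0 /\ in1) xor in0

(in0 /\ in1) xor in0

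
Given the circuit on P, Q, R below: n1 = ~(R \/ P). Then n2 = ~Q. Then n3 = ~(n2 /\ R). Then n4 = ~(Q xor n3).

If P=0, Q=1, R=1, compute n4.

n2 = ~1 = 0
n3 = ~(0 /\ 1) = 1
n4 = ~(1 xor 1) = 1

1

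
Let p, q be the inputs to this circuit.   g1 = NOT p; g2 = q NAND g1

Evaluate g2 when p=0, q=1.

g1 = NOT 0 = 1
g2 = 1 NAND 1 = 0

0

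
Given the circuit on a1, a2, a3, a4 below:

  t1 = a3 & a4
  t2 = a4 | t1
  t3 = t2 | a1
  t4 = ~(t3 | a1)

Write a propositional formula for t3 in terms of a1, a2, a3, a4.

(a4 | (a3 & a4)) | a1

t1 = a3 & a4
t2 = a4 | t1 = a4 | (a3 & a4)
t3 = t2 | a1 = (a4 | (a3 & a4)) | a1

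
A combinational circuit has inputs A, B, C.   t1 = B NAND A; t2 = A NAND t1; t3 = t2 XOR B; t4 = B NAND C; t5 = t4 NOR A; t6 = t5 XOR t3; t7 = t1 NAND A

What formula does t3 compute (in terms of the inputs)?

(A NAND (B NAND A)) XOR B

t1 = B NAND A
t2 = A NAND t1 = A NAND (B NAND A)
t3 = t2 XOR B = (A NAND (B NAND A)) XOR B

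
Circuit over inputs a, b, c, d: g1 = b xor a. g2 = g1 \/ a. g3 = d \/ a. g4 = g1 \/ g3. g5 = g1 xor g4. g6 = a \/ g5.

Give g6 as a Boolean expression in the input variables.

g1 = b xor a
g3 = d \/ a
g4 = g1 \/ g3 = (b xor a) \/ (d \/ a)
g5 = g1 xor g4 = (b xor a) xor ((b xor a) \/ (d \/ a))
g6 = a \/ g5 = a \/ ((b xor a) xor ((b xor a) \/ (d \/ a)))

a \/ ((b xor a) xor ((b xor a) \/ (d \/ a)))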